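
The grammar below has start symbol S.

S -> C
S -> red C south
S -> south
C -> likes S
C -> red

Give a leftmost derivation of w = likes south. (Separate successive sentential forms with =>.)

S => C => likes S => likes south

S => C   [S -> C]
C => likes S   [C -> likes S]
likes S => likes south   [S -> south]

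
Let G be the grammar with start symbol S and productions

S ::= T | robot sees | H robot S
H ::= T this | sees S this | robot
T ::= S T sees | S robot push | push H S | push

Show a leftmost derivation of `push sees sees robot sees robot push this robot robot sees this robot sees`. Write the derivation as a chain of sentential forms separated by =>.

S => T => push H S => push sees S this S => push sees H robot S this S => push sees sees S this robot S this S => push sees sees T this robot S this S => push sees sees S robot push this robot S this S => push sees sees robot sees robot push this robot S this S => push sees sees robot sees robot push this robot robot sees this S => push sees sees robot sees robot push this robot robot sees this robot sees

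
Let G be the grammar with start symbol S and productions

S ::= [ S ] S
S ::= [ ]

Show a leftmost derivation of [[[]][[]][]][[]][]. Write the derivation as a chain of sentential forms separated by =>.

S => [S]S => [[S]S]S => [[[]]S]S => [[[]][S]S]S => [[[]][[]]S]S => [[[]][[]][]]S => [[[]][[]][]][S]S => [[[]][[]][]][[]]S => [[[]][[]][]][[]][]

S => [S]S   [S ::= [ S ] S]
[S]S => [[S]S]S   [S ::= [ S ] S]
[[S]S]S => [[[]]S]S   [S ::= [ ]]
[[[]]S]S => [[[]][S]S]S   [S ::= [ S ] S]
[[[]][S]S]S => [[[]][[]]S]S   [S ::= [ ]]
[[[]][[]]S]S => [[[]][[]][]]S   [S ::= [ ]]
[[[]][[]][]]S => [[[]][[]][]][S]S   [S ::= [ S ] S]
[[[]][[]][]][S]S => [[[]][[]][]][[]]S   [S ::= [ ]]
[[[]][[]][]][[]]S => [[[]][[]][]][[]][]   [S ::= [ ]]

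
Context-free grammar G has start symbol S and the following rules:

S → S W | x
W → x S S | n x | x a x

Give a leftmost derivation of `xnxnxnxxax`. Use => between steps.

S => SW => SWW => SWWW => SWWWW => xWWWW => xnxWWW => xnxnxWW => xnxnxnxW => xnxnxnxxax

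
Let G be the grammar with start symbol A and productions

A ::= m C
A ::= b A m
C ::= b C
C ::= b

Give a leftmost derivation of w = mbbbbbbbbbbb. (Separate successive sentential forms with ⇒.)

A⇒mC⇒mbC⇒mbbC⇒mbbbC⇒mbbbbC⇒mbbbbbC⇒mbbbbbbC⇒mbbbbbbbC⇒mbbbbbbbbC⇒mbbbbbbbbbC⇒mbbbbbbbbbbC⇒mbbbbbbbbbbb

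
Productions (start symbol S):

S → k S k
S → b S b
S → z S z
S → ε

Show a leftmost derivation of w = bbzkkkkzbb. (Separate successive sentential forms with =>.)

S=>bSb=>bbSbb=>bbzSzbb=>bbzkSkzbb=>bbzkkSkkzbb=>bbzkkkkzbb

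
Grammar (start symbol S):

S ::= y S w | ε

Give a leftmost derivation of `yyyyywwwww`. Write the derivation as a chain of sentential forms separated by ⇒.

S⇒ySw⇒yySww⇒yyySwww⇒yyyySwwww⇒yyyyySwwwww⇒yyyyywwwww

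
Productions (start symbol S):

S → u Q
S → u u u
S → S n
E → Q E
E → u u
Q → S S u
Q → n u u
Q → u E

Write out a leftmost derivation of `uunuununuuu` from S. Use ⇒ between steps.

S ⇒ uQ   [S → u Q]
uQ ⇒ uSSu   [Q → S S u]
uSSu ⇒ uSnSu   [S → S n]
uSnSu ⇒ uuQnSu   [S → u Q]
uuQnSu ⇒ uunuunSu   [Q → n u u]
uunuunSu ⇒ uunuunuQu   [S → u Q]
uunuunuQu ⇒ uunuununuuu   [Q → n u u]

S ⇒ uQ ⇒ uSSu ⇒ uSnSu ⇒ uuQnSu ⇒ uunuunSu ⇒ uunuunuQu ⇒ uunuununuuu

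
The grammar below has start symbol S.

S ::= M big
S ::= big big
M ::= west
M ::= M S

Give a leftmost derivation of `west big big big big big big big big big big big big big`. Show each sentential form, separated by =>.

S => M big => M S big => M S S big => M S S S big => M S S S S big => M S S S S S big => M S S S S S S big => west S S S S S S big => west big big S S S S S big => west big big big big S S S S big => west big big big big big big S S S big => west big big big big big big big big S S big => west big big big big big big big big big big S big => west big big big big big big big big big big big big big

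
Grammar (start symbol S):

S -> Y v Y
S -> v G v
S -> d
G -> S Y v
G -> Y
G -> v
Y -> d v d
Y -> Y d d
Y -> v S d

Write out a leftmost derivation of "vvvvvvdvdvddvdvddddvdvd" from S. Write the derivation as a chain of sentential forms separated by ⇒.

S⇒YvY⇒YddvY⇒vSdddvY⇒vYvYdddvY⇒vvSdvYdddvY⇒vvYvYdvYdddvY⇒vvvSdvYdvYdddvY⇒vvvvGvdvYdvYdddvY⇒vvvvvvdvYdvYdddvY⇒vvvvvvdvdvddvYdddvY⇒vvvvvvdvdvddvdvddddvY⇒vvvvvvdvdvddvdvddddvdvd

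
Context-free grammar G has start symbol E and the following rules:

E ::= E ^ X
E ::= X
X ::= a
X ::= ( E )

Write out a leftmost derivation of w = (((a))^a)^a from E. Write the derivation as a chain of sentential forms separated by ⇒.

E⇒E^X⇒X^X⇒(E)^X⇒(E^X)^X⇒(X^X)^X⇒((E)^X)^X⇒((X)^X)^X⇒(((E))^X)^X⇒(((X))^X)^X⇒(((a))^X)^X⇒(((a))^a)^X⇒(((a))^a)^a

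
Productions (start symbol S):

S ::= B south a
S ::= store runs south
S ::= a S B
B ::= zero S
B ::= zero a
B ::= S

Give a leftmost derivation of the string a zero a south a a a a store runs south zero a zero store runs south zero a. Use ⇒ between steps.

S ⇒ a S B ⇒ a B south a B ⇒ a zero a south a B ⇒ a zero a south a S ⇒ a zero a south a a S B ⇒ a zero a south a a a S B B ⇒ a zero a south a a a a S B B B ⇒ a zero a south a a a a store runs south B B B ⇒ a zero a south a a a a store runs south zero a B B ⇒ a zero a south a a a a store runs south zero a zero S B ⇒ a zero a south a a a a store runs south zero a zero store runs south B ⇒ a zero a south a a a a store runs south zero a zero store runs south zero a

S ⇒ a S B   [S ::= a S B]
a S B ⇒ a B south a B   [S ::= B south a]
a B south a B ⇒ a zero a south a B   [B ::= zero a]
a zero a south a B ⇒ a zero a south a S   [B ::= S]
a zero a south a S ⇒ a zero a south a a S B   [S ::= a S B]
a zero a south a a S B ⇒ a zero a south a a a S B B   [S ::= a S B]
a zero a south a a a S B B ⇒ a zero a south a a a a S B B B   [S ::= a S B]
a zero a south a a a a S B B B ⇒ a zero a south a a a a store runs south B B B   [S ::= store runs south]
a zero a south a a a a store runs south B B B ⇒ a zero a south a a a a store runs south zero a B B   [B ::= zero a]
a zero a south a a a a store runs south zero a B B ⇒ a zero a south a a a a store runs south zero a zero S B   [B ::= zero S]
a zero a south a a a a store runs south zero a zero S B ⇒ a zero a south a a a a store runs south zero a zero store runs south B   [S ::= store runs south]
a zero a south a a a a store runs south zero a zero store runs south B ⇒ a zero a south a a a a store runs south zero a zero store runs south zero a   [B ::= zero a]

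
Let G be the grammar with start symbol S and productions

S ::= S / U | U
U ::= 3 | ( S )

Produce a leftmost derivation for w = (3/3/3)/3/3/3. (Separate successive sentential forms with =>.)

S => S/U   [S ::= S / U]
S/U => S/U/U   [S ::= S / U]
S/U/U => S/U/U/U   [S ::= S / U]
S/U/U/U => U/U/U/U   [S ::= U]
U/U/U/U => (S)/U/U/U   [U ::= ( S )]
(S)/U/U/U => (S/U)/U/U/U   [S ::= S / U]
(S/U)/U/U/U => (S/U/U)/U/U/U   [S ::= S / U]
(S/U/U)/U/U/U => (U/U/U)/U/U/U   [S ::= U]
(U/U/U)/U/U/U => (3/U/U)/U/U/U   [U ::= 3]
(3/U/U)/U/U/U => (3/3/U)/U/U/U   [U ::= 3]
(3/3/U)/U/U/U => (3/3/3)/U/U/U   [U ::= 3]
(3/3/3)/U/U/U => (3/3/3)/3/U/U   [U ::= 3]
(3/3/3)/3/U/U => (3/3/3)/3/3/U   [U ::= 3]
(3/3/3)/3/3/U => (3/3/3)/3/3/3   [U ::= 3]

S => S/U => S/U/U => S/U/U/U => U/U/U/U => (S)/U/U/U => (S/U)/U/U/U => (S/U/U)/U/U/U => (U/U/U)/U/U/U => (3/U/U)/U/U/U => (3/3/U)/U/U/U => (3/3/3)/U/U/U => (3/3/3)/3/U/U => (3/3/3)/3/3/U => (3/3/3)/3/3/3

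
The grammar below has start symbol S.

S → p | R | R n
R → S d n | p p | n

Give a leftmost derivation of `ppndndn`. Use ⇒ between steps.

S⇒R⇒Sdn⇒Rdn⇒Sdndn⇒Rndndn⇒ppndndn

S ⇒ R   [S → R]
R ⇒ Sdn   [R → S d n]
Sdn ⇒ Rdn   [S → R]
Rdn ⇒ Sdndn   [R → S d n]
Sdndn ⇒ Rndndn   [S → R n]
Rndndn ⇒ ppndndn   [R → p p]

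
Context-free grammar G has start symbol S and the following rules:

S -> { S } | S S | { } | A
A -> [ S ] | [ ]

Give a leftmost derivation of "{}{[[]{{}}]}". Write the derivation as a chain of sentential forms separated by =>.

S => SS   [S -> S S]
SS => {}S   [S -> { }]
{}S => {}{S}   [S -> { S }]
{}{S} => {}{A}   [S -> A]
{}{A} => {}{[S]}   [A -> [ S ]]
{}{[S]} => {}{[SS]}   [S -> S S]
{}{[SS]} => {}{[AS]}   [S -> A]
{}{[AS]} => {}{[[]S]}   [A -> [ ]]
{}{[[]S]} => {}{[[]{S}]}   [S -> { S }]
{}{[[]{S}]} => {}{[[]{{}}]}   [S -> { }]

S=>SS=>{}S=>{}{S}=>{}{A}=>{}{[S]}=>{}{[SS]}=>{}{[AS]}=>{}{[[]S]}=>{}{[[]{S}]}=>{}{[[]{{}}]}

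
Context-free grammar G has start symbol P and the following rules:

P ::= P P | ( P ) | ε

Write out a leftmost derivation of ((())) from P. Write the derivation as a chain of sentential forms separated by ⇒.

P ⇒ PP   [P ::= P P]
PP ⇒ (P)P   [P ::= ( P )]
(P)P ⇒ ((P))P   [P ::= ( P )]
((P))P ⇒ (((P)))P   [P ::= ( P )]
(((P)))P ⇒ ((()))P   [P ::= ε]
((()))P ⇒ ((()))   [P ::= ε]

P⇒PP⇒(P)P⇒((P))P⇒(((P)))P⇒((()))P⇒((()))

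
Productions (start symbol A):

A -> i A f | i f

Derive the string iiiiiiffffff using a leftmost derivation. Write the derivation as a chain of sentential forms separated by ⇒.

A ⇒ iAf ⇒ iiAff ⇒ iiiAfff ⇒ iiiiAffff ⇒ iiiiiAfffff ⇒ iiiiiiffffff

A ⇒ iAf   [A -> i A f]
iAf ⇒ iiAff   [A -> i A f]
iiAff ⇒ iiiAfff   [A -> i A f]
iiiAfff ⇒ iiiiAffff   [A -> i A f]
iiiiAffff ⇒ iiiiiAfffff   [A -> i A f]
iiiiiAfffff ⇒ iiiiiiffffff   [A -> i f]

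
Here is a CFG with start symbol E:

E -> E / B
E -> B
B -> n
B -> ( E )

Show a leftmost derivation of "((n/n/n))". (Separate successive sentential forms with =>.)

E => B => (E) => (B) => ((E)) => ((E/B)) => ((E/B/B)) => ((B/B/B)) => ((n/B/B)) => ((n/n/B)) => ((n/n/n))

E => B   [E -> B]
B => (E)   [B -> ( E )]
(E) => (B)   [E -> B]
(B) => ((E))   [B -> ( E )]
((E)) => ((E/B))   [E -> E / B]
((E/B)) => ((E/B/B))   [E -> E / B]
((E/B/B)) => ((B/B/B))   [E -> B]
((B/B/B)) => ((n/B/B))   [B -> n]
((n/B/B)) => ((n/n/B))   [B -> n]
((n/n/B)) => ((n/n/n))   [B -> n]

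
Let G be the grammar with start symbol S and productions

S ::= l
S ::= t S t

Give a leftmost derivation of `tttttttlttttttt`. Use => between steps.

S => tSt => ttStt => tttSttt => ttttStttt => tttttSttttt => ttttttStttttt => tttttttSttttttt => tttttttlttttttt

S => tSt   [S ::= t S t]
tSt => ttStt   [S ::= t S t]
ttStt => tttSttt   [S ::= t S t]
tttSttt => ttttStttt   [S ::= t S t]
ttttStttt => tttttSttttt   [S ::= t S t]
tttttSttttt => ttttttStttttt   [S ::= t S t]
ttttttStttttt => tttttttSttttttt   [S ::= t S t]
tttttttSttttttt => tttttttlttttttt   [S ::= l]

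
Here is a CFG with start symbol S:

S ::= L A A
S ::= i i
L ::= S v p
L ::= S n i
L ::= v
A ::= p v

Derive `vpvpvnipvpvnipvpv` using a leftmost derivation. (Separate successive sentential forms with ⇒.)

S ⇒ LAA   [S ::= L A A]
LAA ⇒ SniAA   [L ::= S n i]
SniAA ⇒ LAAniAA   [S ::= L A A]
LAAniAA ⇒ SniAAniAA   [L ::= S n i]
SniAAniAA ⇒ LAAniAAniAA   [S ::= L A A]
LAAniAAniAA ⇒ vAAniAAniAA   [L ::= v]
vAAniAAniAA ⇒ vpvAniAAniAA   [A ::= p v]
vpvAniAAniAA ⇒ vpvpvniAAniAA   [A ::= p v]
vpvpvniAAniAA ⇒ vpvpvnipvAniAA   [A ::= p v]
vpvpvnipvAniAA ⇒ vpvpvnipvpvniAA   [A ::= p v]
vpvpvnipvpvniAA ⇒ vpvpvnipvpvnipvA   [A ::= p v]
vpvpvnipvpvnipvA ⇒ vpvpvnipvpvnipvpv   [A ::= p v]

S⇒LAA⇒SniAA⇒LAAniAA⇒SniAAniAA⇒LAAniAAniAA⇒vAAniAAniAA⇒vpvAniAAniAA⇒vpvpvniAAniAA⇒vpvpvnipvAniAA⇒vpvpvnipvpvniAA⇒vpvpvnipvpvnipvA⇒vpvpvnipvpvnipvpv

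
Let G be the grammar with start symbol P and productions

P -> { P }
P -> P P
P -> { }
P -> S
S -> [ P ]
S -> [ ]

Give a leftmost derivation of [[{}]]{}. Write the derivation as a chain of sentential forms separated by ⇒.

P ⇒ PP   [P -> P P]
PP ⇒ SP   [P -> S]
SP ⇒ [P]P   [S -> [ P ]]
[P]P ⇒ [S]P   [P -> S]
[S]P ⇒ [[P]]P   [S -> [ P ]]
[[P]]P ⇒ [[{}]]P   [P -> { }]
[[{}]]P ⇒ [[{}]]{}   [P -> { }]

P ⇒ PP ⇒ SP ⇒ [P]P ⇒ [S]P ⇒ [[P]]P ⇒ [[{}]]P ⇒ [[{}]]{}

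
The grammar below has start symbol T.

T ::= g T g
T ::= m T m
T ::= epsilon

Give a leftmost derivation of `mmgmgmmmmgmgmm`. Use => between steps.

T => mTm => mmTmm => mmgTgmm => mmgmTmgmm => mmgmgTgmgmm => mmgmgmTmgmgmm => mmgmgmmTmmgmgmm => mmgmgmmmmgmgmm

T => mTm   [T ::= m T m]
mTm => mmTmm   [T ::= m T m]
mmTmm => mmgTgmm   [T ::= g T g]
mmgTgmm => mmgmTmgmm   [T ::= m T m]
mmgmTmgmm => mmgmgTgmgmm   [T ::= g T g]
mmgmgTgmgmm => mmgmgmTmgmgmm   [T ::= m T m]
mmgmgmTmgmgmm => mmgmgmmTmmgmgmm   [T ::= m T m]
mmgmgmmTmmgmgmm => mmgmgmmmmgmgmm   [T ::= epsilon]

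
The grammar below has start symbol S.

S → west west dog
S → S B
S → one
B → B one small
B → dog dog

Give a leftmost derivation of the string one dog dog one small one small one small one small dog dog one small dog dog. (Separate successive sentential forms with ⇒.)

S ⇒ S B ⇒ S B B ⇒ S B B B ⇒ one B B B ⇒ one B one small B B ⇒ one B one small one small B B ⇒ one B one small one small one small B B ⇒ one B one small one small one small one small B B ⇒ one dog dog one small one small one small one small B B ⇒ one dog dog one small one small one small one small B one small B ⇒ one dog dog one small one small one small one small dog dog one small B ⇒ one dog dog one small one small one small one small dog dog one small dog dog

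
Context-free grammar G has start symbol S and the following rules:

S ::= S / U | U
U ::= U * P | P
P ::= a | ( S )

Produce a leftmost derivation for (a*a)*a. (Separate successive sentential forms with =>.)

S => U => U*P => P*P => (S)*P => (U)*P => (U*P)*P => (P*P)*P => (a*P)*P => (a*a)*P => (a*a)*a

S => U   [S ::= U]
U => U*P   [U ::= U * P]
U*P => P*P   [U ::= P]
P*P => (S)*P   [P ::= ( S )]
(S)*P => (U)*P   [S ::= U]
(U)*P => (U*P)*P   [U ::= U * P]
(U*P)*P => (P*P)*P   [U ::= P]
(P*P)*P => (a*P)*P   [P ::= a]
(a*P)*P => (a*a)*P   [P ::= a]
(a*a)*P => (a*a)*a   [P ::= a]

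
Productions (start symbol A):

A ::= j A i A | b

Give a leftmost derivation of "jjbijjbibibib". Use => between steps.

A => jAiA   [A ::= j A i A]
jAiA => jjAiAiA   [A ::= j A i A]
jjAiAiA => jjbiAiA   [A ::= b]
jjbiAiA => jjbijAiAiA   [A ::= j A i A]
jjbijAiAiA => jjbijjAiAiAiA   [A ::= j A i A]
jjbijjAiAiAiA => jjbijjbiAiAiA   [A ::= b]
jjbijjbiAiAiA => jjbijjbibiAiA   [A ::= b]
jjbijjbibiAiA => jjbijjbibibiA   [A ::= b]
jjbijjbibibiA => jjbijjbibibib   [A ::= b]

A => jAiA => jjAiAiA => jjbiAiA => jjbijAiAiA => jjbijjAiAiAiA => jjbijjbiAiAiA => jjbijjbibiAiA => jjbijjbibibiA => jjbijjbibibib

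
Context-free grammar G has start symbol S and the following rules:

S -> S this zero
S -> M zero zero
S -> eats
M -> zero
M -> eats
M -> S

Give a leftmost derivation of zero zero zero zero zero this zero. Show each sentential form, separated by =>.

S => S this zero => M zero zero this zero => S zero zero this zero => M zero zero zero zero this zero => zero zero zero zero zero this zero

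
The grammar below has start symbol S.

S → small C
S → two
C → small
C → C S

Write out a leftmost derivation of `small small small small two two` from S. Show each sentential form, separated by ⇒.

S ⇒ small C ⇒ small C S ⇒ small C S S ⇒ small C S S S ⇒ small small S S S ⇒ small small small C S S ⇒ small small small small S S ⇒ small small small small two S ⇒ small small small small two two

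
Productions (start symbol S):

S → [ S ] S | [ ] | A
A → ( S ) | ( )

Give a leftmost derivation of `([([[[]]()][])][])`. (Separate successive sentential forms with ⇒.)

S ⇒ A   [S → A]
A ⇒ (S)   [A → ( S )]
(S) ⇒ ([S]S)   [S → [ S ] S]
([S]S) ⇒ ([A]S)   [S → A]
([A]S) ⇒ ([(S)]S)   [A → ( S )]
([(S)]S) ⇒ ([([S]S)]S)   [S → [ S ] S]
([([S]S)]S) ⇒ ([([[S]S]S)]S)   [S → [ S ] S]
([([[S]S]S)]S) ⇒ ([([[[]]S]S)]S)   [S → [ ]]
([([[[]]S]S)]S) ⇒ ([([[[]]A]S)]S)   [S → A]
([([[[]]A]S)]S) ⇒ ([([[[]]()]S)]S)   [A → ( )]
([([[[]]()]S)]S) ⇒ ([([[[]]()][])]S)   [S → [ ]]
([([[[]]()][])]S) ⇒ ([([[[]]()][])][])   [S → [ ]]

S⇒A⇒(S)⇒([S]S)⇒([A]S)⇒([(S)]S)⇒([([S]S)]S)⇒([([[S]S]S)]S)⇒([([[[]]S]S)]S)⇒([([[[]]A]S)]S)⇒([([[[]]()]S)]S)⇒([([[[]]()][])]S)⇒([([[[]]()][])][])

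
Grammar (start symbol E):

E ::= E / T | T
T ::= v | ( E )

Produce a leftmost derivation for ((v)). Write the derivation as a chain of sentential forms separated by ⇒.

E ⇒ T ⇒ (E) ⇒ (T) ⇒ ((E)) ⇒ ((T)) ⇒ ((v))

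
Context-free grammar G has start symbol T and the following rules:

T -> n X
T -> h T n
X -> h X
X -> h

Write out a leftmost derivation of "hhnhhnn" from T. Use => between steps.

T => hTn => hhTnn => hhnXnn => hhnhXnn => hhnhhnn

T => hTn   [T -> h T n]
hTn => hhTnn   [T -> h T n]
hhTnn => hhnXnn   [T -> n X]
hhnXnn => hhnhXnn   [X -> h X]
hhnhXnn => hhnhhnn   [X -> h]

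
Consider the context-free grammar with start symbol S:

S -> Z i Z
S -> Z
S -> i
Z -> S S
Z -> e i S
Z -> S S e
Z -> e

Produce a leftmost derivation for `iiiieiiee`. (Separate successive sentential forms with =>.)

S => Z   [S -> Z]
Z => SSe   [Z -> S S e]
SSe => iSe   [S -> i]
iSe => iZiZe   [S -> Z i Z]
iZiZe => iSSiZe   [Z -> S S]
iSSiZe => iZiZSiZe   [S -> Z i Z]
iZiZSiZe => iSSiZSiZe   [Z -> S S]
iSSiZSiZe => iiSiZSiZe   [S -> i]
iiSiZSiZe => iiiiZSiZe   [S -> i]
iiiiZSiZe => iiiieSiZe   [Z -> e]
iiiieSiZe => iiiieiiZe   [S -> i]
iiiieiiZe => iiiieiiee   [Z -> e]

S=>Z=>SSe=>iSe=>iZiZe=>iSSiZe=>iZiZSiZe=>iSSiZSiZe=>iiSiZSiZe=>iiiiZSiZe=>iiiieSiZe=>iiiieiiZe=>iiiieiiee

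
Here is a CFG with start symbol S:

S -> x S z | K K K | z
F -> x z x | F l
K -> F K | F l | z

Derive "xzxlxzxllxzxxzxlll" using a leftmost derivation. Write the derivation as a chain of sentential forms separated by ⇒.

S⇒KKK⇒FlKK⇒xzxlKK⇒xzxlFlK⇒xzxlFllK⇒xzxlxzxllK⇒xzxlxzxllFK⇒xzxlxzxllxzxK⇒xzxlxzxllxzxFl⇒xzxlxzxllxzxFll⇒xzxlxzxllxzxFlll⇒xzxlxzxllxzxxzxlll

S ⇒ KKK   [S -> K K K]
KKK ⇒ FlKK   [K -> F l]
FlKK ⇒ xzxlKK   [F -> x z x]
xzxlKK ⇒ xzxlFlK   [K -> F l]
xzxlFlK ⇒ xzxlFllK   [F -> F l]
xzxlFllK ⇒ xzxlxzxllK   [F -> x z x]
xzxlxzxllK ⇒ xzxlxzxllFK   [K -> F K]
xzxlxzxllFK ⇒ xzxlxzxllxzxK   [F -> x z x]
xzxlxzxllxzxK ⇒ xzxlxzxllxzxFl   [K -> F l]
xzxlxzxllxzxFl ⇒ xzxlxzxllxzxFll   [F -> F l]
xzxlxzxllxzxFll ⇒ xzxlxzxllxzxFlll   [F -> F l]
xzxlxzxllxzxFlll ⇒ xzxlxzxllxzxxzxlll   [F -> x z x]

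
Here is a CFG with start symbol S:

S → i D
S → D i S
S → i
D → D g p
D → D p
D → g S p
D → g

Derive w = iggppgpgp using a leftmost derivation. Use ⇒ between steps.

S⇒iD⇒iDgp⇒iDgpgp⇒iDpgpgp⇒iDgppgpgp⇒iggppgpgp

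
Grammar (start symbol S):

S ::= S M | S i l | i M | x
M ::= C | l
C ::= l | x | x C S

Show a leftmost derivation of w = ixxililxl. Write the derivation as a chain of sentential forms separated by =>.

S=>SM=>iMM=>iCM=>ixCSM=>ixxSM=>ixxSMM=>ixxSilMM=>ixxiMilMM=>ixxililMM=>ixxililCM=>ixxililxM=>ixxililxl

S => SM   [S ::= S M]
SM => iMM   [S ::= i M]
iMM => iCM   [M ::= C]
iCM => ixCSM   [C ::= x C S]
ixCSM => ixxSM   [C ::= x]
ixxSM => ixxSMM   [S ::= S M]
ixxSMM => ixxSilMM   [S ::= S i l]
ixxSilMM => ixxiMilMM   [S ::= i M]
ixxiMilMM => ixxililMM   [M ::= l]
ixxililMM => ixxililCM   [M ::= C]
ixxililCM => ixxililxM   [C ::= x]
ixxililxM => ixxililxl   [M ::= l]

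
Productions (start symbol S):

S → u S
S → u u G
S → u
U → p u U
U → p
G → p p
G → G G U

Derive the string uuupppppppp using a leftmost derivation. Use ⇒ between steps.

S ⇒ uS   [S → u S]
uS ⇒ uuuG   [S → u u G]
uuuG ⇒ uuuGGU   [G → G G U]
uuuGGU ⇒ uuuGGUGU   [G → G G U]
uuuGGUGU ⇒ uuuppGUGU   [G → p p]
uuuppGUGU ⇒ uuuppppUGU   [G → p p]
uuuppppUGU ⇒ uuupppppGU   [U → p]
uuupppppGU ⇒ uuupppppppU   [G → p p]
uuupppppppU ⇒ uuupppppppp   [U → p]

S ⇒ uS ⇒ uuuG ⇒ uuuGGU ⇒ uuuGGUGU ⇒ uuuppGUGU ⇒ uuuppppUGU ⇒ uuupppppGU ⇒ uuupppppppU ⇒ uuupppppppp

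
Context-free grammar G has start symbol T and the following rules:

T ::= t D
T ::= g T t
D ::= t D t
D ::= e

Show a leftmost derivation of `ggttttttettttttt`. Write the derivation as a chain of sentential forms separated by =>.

T => gTt => ggTtt => ggtDtt => ggttDttt => ggtttDtttt => ggttttDttttt => ggtttttDtttttt => ggttttttDttttttt => ggttttttettttttt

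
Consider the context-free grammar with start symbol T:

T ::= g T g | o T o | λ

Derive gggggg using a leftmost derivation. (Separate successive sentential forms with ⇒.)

T⇒gTg⇒ggTgg⇒gggTggg⇒gggggg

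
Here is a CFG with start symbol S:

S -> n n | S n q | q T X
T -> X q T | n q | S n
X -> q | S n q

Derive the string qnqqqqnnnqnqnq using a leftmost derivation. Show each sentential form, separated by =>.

S => qTX   [S -> q T X]
qTX => qnqX   [T -> n q]
qnqX => qnqSnq   [X -> S n q]
qnqSnq => qnqqTXnq   [S -> q T X]
qnqqTXnq => qnqqXqTXnq   [T -> X q T]
qnqqXqTXnq => qnqqqqTXnq   [X -> q]
qnqqqqTXnq => qnqqqqSnXnq   [T -> S n]
qnqqqqSnXnq => qnqqqqSnqnXnq   [S -> S n q]
qnqqqqSnqnXnq => qnqqqqnnnqnXnq   [S -> n n]
qnqqqqnnnqnXnq => qnqqqqnnnqnqnq   [X -> q]

S=>qTX=>qnqX=>qnqSnq=>qnqqTXnq=>qnqqXqTXnq=>qnqqqqTXnq=>qnqqqqSnXnq=>qnqqqqSnqnXnq=>qnqqqqnnnqnXnq=>qnqqqqnnnqnqnq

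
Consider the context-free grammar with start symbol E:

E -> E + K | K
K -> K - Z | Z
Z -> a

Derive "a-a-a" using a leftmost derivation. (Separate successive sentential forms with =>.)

E => K => K-Z => K-Z-Z => Z-Z-Z => a-Z-Z => a-a-Z => a-a-a

E => K   [E -> K]
K => K-Z   [K -> K - Z]
K-Z => K-Z-Z   [K -> K - Z]
K-Z-Z => Z-Z-Z   [K -> Z]
Z-Z-Z => a-Z-Z   [Z -> a]
a-Z-Z => a-a-Z   [Z -> a]
a-a-Z => a-a-a   [Z -> a]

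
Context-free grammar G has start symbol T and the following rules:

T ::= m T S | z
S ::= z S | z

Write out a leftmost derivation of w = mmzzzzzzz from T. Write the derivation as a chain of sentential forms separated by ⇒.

T⇒mTS⇒mmTSS⇒mmzSS⇒mmzzS⇒mmzzzS⇒mmzzzzS⇒mmzzzzzS⇒mmzzzzzzS⇒mmzzzzzzz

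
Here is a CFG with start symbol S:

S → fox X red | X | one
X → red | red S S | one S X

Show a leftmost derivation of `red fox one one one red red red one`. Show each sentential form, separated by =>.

S => X   [S → X]
X => red S S   [X → red S S]
red S S => red fox X red S   [S → fox X red]
red fox X red S => red fox one S X red S   [X → one S X]
red fox one S X red S => red fox one X X red S   [S → X]
red fox one X X red S => red fox one one S X X red S   [X → one S X]
red fox one one S X X red S => red fox one one one X X red S   [S → one]
red fox one one one X X red S => red fox one one one red X red S   [X → red]
red fox one one one red X red S => red fox one one one red red red S   [X → red]
red fox one one one red red red S => red fox one one one red red red one   [S → one]

S => X => red S S => red fox X red S => red fox one S X red S => red fox one X X red S => red fox one one S X X red S => red fox one one one X X red S => red fox one one one red X red S => red fox one one one red red red S => red fox one one one red red red one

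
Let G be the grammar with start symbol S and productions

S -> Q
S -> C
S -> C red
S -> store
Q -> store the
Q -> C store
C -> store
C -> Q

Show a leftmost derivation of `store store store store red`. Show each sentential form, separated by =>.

S => C red => Q red => C store red => Q store red => C store store red => Q store store red => C store store store red => store store store store red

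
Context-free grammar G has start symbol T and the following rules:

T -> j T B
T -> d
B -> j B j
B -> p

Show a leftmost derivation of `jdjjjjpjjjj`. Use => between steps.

T => jTB => jdB => jdjBj => jdjjBjj => jdjjjBjjj => jdjjjjBjjjj => jdjjjjpjjjj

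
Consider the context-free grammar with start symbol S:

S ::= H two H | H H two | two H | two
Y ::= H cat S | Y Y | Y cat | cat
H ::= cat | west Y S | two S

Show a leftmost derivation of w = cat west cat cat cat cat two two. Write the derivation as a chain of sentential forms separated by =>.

S => H H two   [S ::= H H two]
H H two => cat H two   [H ::= cat]
cat H two => cat west Y S two   [H ::= west Y S]
cat west Y S two => cat west Y cat S two   [Y ::= Y cat]
cat west Y cat S two => cat west Y Y cat S two   [Y ::= Y Y]
cat west Y Y cat S two => cat west Y Y Y cat S two   [Y ::= Y Y]
cat west Y Y Y cat S two => cat west cat Y Y cat S two   [Y ::= cat]
cat west cat Y Y cat S two => cat west cat cat Y cat S two   [Y ::= cat]
cat west cat cat Y cat S two => cat west cat cat cat cat S two   [Y ::= cat]
cat west cat cat cat cat S two => cat west cat cat cat cat two two   [S ::= two]

S => H H two => cat H two => cat west Y S two => cat west Y cat S two => cat west Y Y cat S two => cat west Y Y Y cat S two => cat west cat Y Y cat S two => cat west cat cat Y cat S two => cat west cat cat cat cat S two => cat west cat cat cat cat two two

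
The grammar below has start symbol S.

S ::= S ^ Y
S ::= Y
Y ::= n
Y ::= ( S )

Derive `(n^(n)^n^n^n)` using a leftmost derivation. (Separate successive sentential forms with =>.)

S => Y   [S ::= Y]
Y => (S)   [Y ::= ( S )]
(S) => (S^Y)   [S ::= S ^ Y]
(S^Y) => (S^Y^Y)   [S ::= S ^ Y]
(S^Y^Y) => (S^Y^Y^Y)   [S ::= S ^ Y]
(S^Y^Y^Y) => (S^Y^Y^Y^Y)   [S ::= S ^ Y]
(S^Y^Y^Y^Y) => (Y^Y^Y^Y^Y)   [S ::= Y]
(Y^Y^Y^Y^Y) => (n^Y^Y^Y^Y)   [Y ::= n]
(n^Y^Y^Y^Y) => (n^(S)^Y^Y^Y)   [Y ::= ( S )]
(n^(S)^Y^Y^Y) => (n^(Y)^Y^Y^Y)   [S ::= Y]
(n^(Y)^Y^Y^Y) => (n^(n)^Y^Y^Y)   [Y ::= n]
(n^(n)^Y^Y^Y) => (n^(n)^n^Y^Y)   [Y ::= n]
(n^(n)^n^Y^Y) => (n^(n)^n^n^Y)   [Y ::= n]
(n^(n)^n^n^Y) => (n^(n)^n^n^n)   [Y ::= n]

S=>Y=>(S)=>(S^Y)=>(S^Y^Y)=>(S^Y^Y^Y)=>(S^Y^Y^Y^Y)=>(Y^Y^Y^Y^Y)=>(n^Y^Y^Y^Y)=>(n^(S)^Y^Y^Y)=>(n^(Y)^Y^Y^Y)=>(n^(n)^Y^Y^Y)=>(n^(n)^n^Y^Y)=>(n^(n)^n^n^Y)=>(n^(n)^n^n^n)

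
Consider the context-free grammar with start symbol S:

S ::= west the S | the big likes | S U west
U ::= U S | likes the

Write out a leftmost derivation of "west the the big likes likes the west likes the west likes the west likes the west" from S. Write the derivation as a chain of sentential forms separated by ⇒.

S ⇒ S U west ⇒ S U west U west ⇒ S U west U west U west ⇒ west the S U west U west U west ⇒ west the S U west U west U west U west ⇒ west the the big likes U west U west U west U west ⇒ west the the big likes likes the west U west U west U west ⇒ west the the big likes likes the west likes the west U west U west ⇒ west the the big likes likes the west likes the west likes the west U west ⇒ west the the big likes likes the west likes the west likes the west likes the west

S ⇒ S U west   [S ::= S U west]
S U west ⇒ S U west U west   [S ::= S U west]
S U west U west ⇒ S U west U west U west   [S ::= S U west]
S U west U west U west ⇒ west the S U west U west U west   [S ::= west the S]
west the S U west U west U west ⇒ west the S U west U west U west U west   [S ::= S U west]
west the S U west U west U west U west ⇒ west the the big likes U west U west U west U west   [S ::= the big likes]
west the the big likes U west U west U west U west ⇒ west the the big likes likes the west U west U west U west   [U ::= likes the]
west the the big likes likes the west U west U west U west ⇒ west the the big likes likes the west likes the west U west U west   [U ::= likes the]
west the the big likes likes the west likes the west U west U west ⇒ west the the big likes likes the west likes the west likes the west U west   [U ::= likes the]
west the the big likes likes the west likes the west likes the west U west ⇒ west the the big likes likes the west likes the west likes the west likes the west   [U ::= likes the]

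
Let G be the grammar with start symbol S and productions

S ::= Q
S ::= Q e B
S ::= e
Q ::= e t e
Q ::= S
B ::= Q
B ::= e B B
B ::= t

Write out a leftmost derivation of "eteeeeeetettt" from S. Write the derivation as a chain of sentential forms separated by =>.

S => QeB => eteeB => eteeeBB => eteeeeBBB => eteeeeeBBBB => eteeeeeQBBB => eteeeeeeteBBB => eteeeeeetetBB => eteeeeeetettB => eteeeeeetettt

S => QeB   [S ::= Q e B]
QeB => eteeB   [Q ::= e t e]
eteeB => eteeeBB   [B ::= e B B]
eteeeBB => eteeeeBBB   [B ::= e B B]
eteeeeBBB => eteeeeeBBBB   [B ::= e B B]
eteeeeeBBBB => eteeeeeQBBB   [B ::= Q]
eteeeeeQBBB => eteeeeeeteBBB   [Q ::= e t e]
eteeeeeeteBBB => eteeeeeetetBB   [B ::= t]
eteeeeeetetBB => eteeeeeetettB   [B ::= t]
eteeeeeetettB => eteeeeeetettt   [B ::= t]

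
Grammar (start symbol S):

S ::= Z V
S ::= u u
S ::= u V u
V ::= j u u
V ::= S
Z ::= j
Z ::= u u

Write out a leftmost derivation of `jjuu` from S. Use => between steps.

S => ZV => jV => jS => jZV => jjV => jjS => jjuu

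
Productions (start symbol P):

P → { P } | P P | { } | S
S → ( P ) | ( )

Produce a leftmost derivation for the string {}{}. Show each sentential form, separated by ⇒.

P⇒PP⇒{}P⇒{}{}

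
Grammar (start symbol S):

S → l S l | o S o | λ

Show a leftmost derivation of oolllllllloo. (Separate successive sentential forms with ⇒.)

S ⇒ oSo ⇒ ooSoo ⇒ oolSloo ⇒ oollSlloo ⇒ oolllSllloo ⇒ oollllSlllloo ⇒ oolllllllloo

S ⇒ oSo   [S → o S o]
oSo ⇒ ooSoo   [S → o S o]
ooSoo ⇒ oolSloo   [S → l S l]
oolSloo ⇒ oollSlloo   [S → l S l]
oollSlloo ⇒ oolllSllloo   [S → l S l]
oolllSllloo ⇒ oollllSlllloo   [S → l S l]
oollllSlllloo ⇒ oolllllllloo   [S → λ]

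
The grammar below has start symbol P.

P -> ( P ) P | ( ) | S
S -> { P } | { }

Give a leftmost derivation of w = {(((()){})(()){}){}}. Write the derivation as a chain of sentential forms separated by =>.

P => S => {P} => {(P)P} => {((P)P)P} => {(((P)P)P)P} => {(((())P)P)P} => {(((())S)P)P} => {(((()){})P)P} => {(((()){})(P)P)P} => {(((()){})(())P)P} => {(((()){})(())S)P} => {(((()){})(()){})P} => {(((()){})(()){})S} => {(((()){})(()){}){}}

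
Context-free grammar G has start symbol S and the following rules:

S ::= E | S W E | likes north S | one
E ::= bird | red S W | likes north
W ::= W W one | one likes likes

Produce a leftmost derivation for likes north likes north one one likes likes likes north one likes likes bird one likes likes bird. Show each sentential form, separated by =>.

S => S W E => S W E W E => likes north S W E W E => likes north likes north S W E W E => likes north likes north S W E W E W E => likes north likes north one W E W E W E => likes north likes north one one likes likes E W E W E => likes north likes north one one likes likes likes north W E W E => likes north likes north one one likes likes likes north one likes likes E W E => likes north likes north one one likes likes likes north one likes likes bird W E => likes north likes north one one likes likes likes north one likes likes bird one likes likes E => likes north likes north one one likes likes likes north one likes likes bird one likes likes bird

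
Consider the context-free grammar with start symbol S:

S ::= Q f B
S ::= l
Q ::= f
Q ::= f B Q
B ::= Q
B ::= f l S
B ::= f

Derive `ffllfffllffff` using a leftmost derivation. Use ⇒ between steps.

S ⇒ QfB ⇒ fBQfB ⇒ fflSQfB ⇒ ffllQfB ⇒ ffllfBQfB ⇒ ffllfQQfB ⇒ ffllffBQQfB ⇒ ffllffflSQQfB ⇒ ffllfffllQQfB ⇒ ffllfffllfQfB ⇒ ffllfffllfffB ⇒ ffllfffllffff

S ⇒ QfB   [S ::= Q f B]
QfB ⇒ fBQfB   [Q ::= f B Q]
fBQfB ⇒ fflSQfB   [B ::= f l S]
fflSQfB ⇒ ffllQfB   [S ::= l]
ffllQfB ⇒ ffllfBQfB   [Q ::= f B Q]
ffllfBQfB ⇒ ffllfQQfB   [B ::= Q]
ffllfQQfB ⇒ ffllffBQQfB   [Q ::= f B Q]
ffllffBQQfB ⇒ ffllffflSQQfB   [B ::= f l S]
ffllffflSQQfB ⇒ ffllfffllQQfB   [S ::= l]
ffllfffllQQfB ⇒ ffllfffllfQfB   [Q ::= f]
ffllfffllfQfB ⇒ ffllfffllfffB   [Q ::= f]
ffllfffllfffB ⇒ ffllfffllffff   [B ::= f]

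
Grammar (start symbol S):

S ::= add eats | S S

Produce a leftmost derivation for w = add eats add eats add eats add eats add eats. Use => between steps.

S => S S => S S S => S S S S => S S S S S => add eats S S S S => add eats add eats S S S => add eats add eats add eats S S => add eats add eats add eats add eats S => add eats add eats add eats add eats add eats

S => S S   [S ::= S S]
S S => S S S   [S ::= S S]
S S S => S S S S   [S ::= S S]
S S S S => S S S S S   [S ::= S S]
S S S S S => add eats S S S S   [S ::= add eats]
add eats S S S S => add eats add eats S S S   [S ::= add eats]
add eats add eats S S S => add eats add eats add eats S S   [S ::= add eats]
add eats add eats add eats S S => add eats add eats add eats add eats S   [S ::= add eats]
add eats add eats add eats add eats S => add eats add eats add eats add eats add eats   [S ::= add eats]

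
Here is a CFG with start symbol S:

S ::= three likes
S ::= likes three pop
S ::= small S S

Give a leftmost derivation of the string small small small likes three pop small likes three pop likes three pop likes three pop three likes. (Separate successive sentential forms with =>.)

S => small S S   [S ::= small S S]
small S S => small small S S S   [S ::= small S S]
small small S S S => small small small S S S S   [S ::= small S S]
small small small S S S S => small small small likes three pop S S S   [S ::= likes three pop]
small small small likes three pop S S S => small small small likes three pop small S S S S   [S ::= small S S]
small small small likes three pop small S S S S => small small small likes three pop small likes three pop S S S   [S ::= likes three pop]
small small small likes three pop small likes three pop S S S => small small small likes three pop small likes three pop likes three pop S S   [S ::= likes three pop]
small small small likes three pop small likes three pop likes three pop S S => small small small likes three pop small likes three pop likes three pop likes three pop S   [S ::= likes three pop]
small small small likes three pop small likes three pop likes three pop likes three pop S => small small small likes three pop small likes three pop likes three pop likes three pop three likes   [S ::= three likes]

S => small S S => small small S S S => small small small S S S S => small small small likes three pop S S S => small small small likes three pop small S S S S => small small small likes three pop small likes three pop S S S => small small small likes three pop small likes three pop likes three pop S S => small small small likes three pop small likes three pop likes three pop likes three pop S => small small small likes three pop small likes three pop likes three pop likes three pop three likes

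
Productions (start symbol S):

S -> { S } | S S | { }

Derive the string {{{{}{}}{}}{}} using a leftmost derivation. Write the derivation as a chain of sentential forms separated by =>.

S => {S} => {SS} => {{S}S} => {{SS}S} => {{{S}S}S} => {{{SS}S}S} => {{{{}S}S}S} => {{{{}{}}S}S} => {{{{}{}}{}}S} => {{{{}{}}{}}{}}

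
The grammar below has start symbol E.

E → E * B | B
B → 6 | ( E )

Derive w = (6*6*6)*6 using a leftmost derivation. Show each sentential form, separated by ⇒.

E ⇒ E*B ⇒ B*B ⇒ (E)*B ⇒ (E*B)*B ⇒ (E*B*B)*B ⇒ (B*B*B)*B ⇒ (6*B*B)*B ⇒ (6*6*B)*B ⇒ (6*6*6)*B ⇒ (6*6*6)*6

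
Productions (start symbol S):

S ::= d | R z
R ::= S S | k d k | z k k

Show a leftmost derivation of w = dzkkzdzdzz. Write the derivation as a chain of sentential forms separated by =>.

S => Rz   [S ::= R z]
Rz => SSz   [R ::= S S]
SSz => dSz   [S ::= d]
dSz => dRzz   [S ::= R z]
dRzz => dSSzz   [R ::= S S]
dSSzz => dRzSzz   [S ::= R z]
dRzSzz => dSSzSzz   [R ::= S S]
dSSzSzz => dRzSzSzz   [S ::= R z]
dRzSzSzz => dzkkzSzSzz   [R ::= z k k]
dzkkzSzSzz => dzkkzdzSzz   [S ::= d]
dzkkzdzSzz => dzkkzdzdzz   [S ::= d]

S => Rz => SSz => dSz => dRzz => dSSzz => dRzSzz => dSSzSzz => dRzSzSzz => dzkkzSzSzz => dzkkzdzSzz => dzkkzdzdzz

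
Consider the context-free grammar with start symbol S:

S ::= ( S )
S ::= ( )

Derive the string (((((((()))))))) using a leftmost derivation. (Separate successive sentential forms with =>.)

S => (S)   [S ::= ( S )]
(S) => ((S))   [S ::= ( S )]
((S)) => (((S)))   [S ::= ( S )]
(((S))) => ((((S))))   [S ::= ( S )]
((((S)))) => (((((S)))))   [S ::= ( S )]
(((((S))))) => ((((((S))))))   [S ::= ( S )]
((((((S)))))) => (((((((S)))))))   [S ::= ( S )]
(((((((S))))))) => (((((((())))))))   [S ::= ( )]

S=>(S)=>((S))=>(((S)))=>((((S))))=>(((((S)))))=>((((((S))))))=>(((((((S)))))))=>(((((((())))))))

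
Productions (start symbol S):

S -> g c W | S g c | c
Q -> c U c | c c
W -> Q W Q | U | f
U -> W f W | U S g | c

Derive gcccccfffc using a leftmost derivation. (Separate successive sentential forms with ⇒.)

S ⇒ gcW   [S -> g c W]
gcW ⇒ gcQWQ   [W -> Q W Q]
gcQWQ ⇒ gcccWQ   [Q -> c c]
gcccWQ ⇒ gcccUQ   [W -> U]
gcccUQ ⇒ gccccQ   [U -> c]
gccccQ ⇒ gcccccUc   [Q -> c U c]
gcccccUc ⇒ gcccccWfWc   [U -> W f W]
gcccccWfWc ⇒ gcccccffWc   [W -> f]
gcccccffWc ⇒ gcccccfffc   [W -> f]

S ⇒ gcW ⇒ gcQWQ ⇒ gcccWQ ⇒ gcccUQ ⇒ gccccQ ⇒ gcccccUc ⇒ gcccccWfWc ⇒ gcccccffWc ⇒ gcccccfffc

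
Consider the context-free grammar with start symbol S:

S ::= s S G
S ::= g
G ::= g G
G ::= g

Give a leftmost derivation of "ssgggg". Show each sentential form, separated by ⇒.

S ⇒ sSG ⇒ ssSGG ⇒ ssgGG ⇒ ssggG ⇒ ssgggG ⇒ ssgggg

S ⇒ sSG   [S ::= s S G]
sSG ⇒ ssSGG   [S ::= s S G]
ssSGG ⇒ ssgGG   [S ::= g]
ssgGG ⇒ ssggG   [G ::= g]
ssggG ⇒ ssgggG   [G ::= g G]
ssgggG ⇒ ssgggg   [G ::= g]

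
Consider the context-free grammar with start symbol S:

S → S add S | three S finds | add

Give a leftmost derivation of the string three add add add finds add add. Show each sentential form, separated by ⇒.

S ⇒ S add S ⇒ three S finds add S ⇒ three S add S finds add S ⇒ three add add S finds add S ⇒ three add add add finds add S ⇒ three add add add finds add add

S ⇒ S add S   [S → S add S]
S add S ⇒ three S finds add S   [S → three S finds]
three S finds add S ⇒ three S add S finds add S   [S → S add S]
three S add S finds add S ⇒ three add add S finds add S   [S → add]
three add add S finds add S ⇒ three add add add finds add S   [S → add]
three add add add finds add S ⇒ three add add add finds add add   [S → add]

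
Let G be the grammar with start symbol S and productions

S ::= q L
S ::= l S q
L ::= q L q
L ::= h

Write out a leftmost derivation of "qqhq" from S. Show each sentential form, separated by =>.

S => qL   [S ::= q L]
qL => qqLq   [L ::= q L q]
qqLq => qqhq   [L ::= h]

S=>qL=>qqLq=>qqhq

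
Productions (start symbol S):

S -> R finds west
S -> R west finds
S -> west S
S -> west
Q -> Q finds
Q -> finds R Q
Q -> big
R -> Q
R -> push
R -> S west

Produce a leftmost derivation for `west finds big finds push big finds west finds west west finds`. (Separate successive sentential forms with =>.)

S => R west finds   [S -> R west finds]
R west finds => S west west finds   [R -> S west]
S west west finds => west S west west finds   [S -> west S]
west S west west finds => west R west finds west west finds   [S -> R west finds]
west R west finds west west finds => west Q west finds west west finds   [R -> Q]
west Q west finds west west finds => west finds R Q west finds west west finds   [Q -> finds R Q]
west finds R Q west finds west west finds => west finds Q Q west finds west west finds   [R -> Q]
west finds Q Q west finds west west finds => west finds big Q west finds west west finds   [Q -> big]
west finds big Q west finds west west finds => west finds big Q finds west finds west west finds   [Q -> Q finds]
west finds big Q finds west finds west west finds => west finds big finds R Q finds west finds west west finds   [Q -> finds R Q]
west finds big finds R Q finds west finds west west finds => west finds big finds push Q finds west finds west west finds   [R -> push]
west finds big finds push Q finds west finds west west finds => west finds big finds push big finds west finds west west finds   [Q -> big]

S => R west finds => S west west finds => west S west west finds => west R west finds west west finds => west Q west finds west west finds => west finds R Q west finds west west finds => west finds Q Q west finds west west finds => west finds big Q west finds west west finds => west finds big Q finds west finds west west finds => west finds big finds R Q finds west finds west west finds => west finds big finds push Q finds west finds west west finds => west finds big finds push big finds west finds west west finds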